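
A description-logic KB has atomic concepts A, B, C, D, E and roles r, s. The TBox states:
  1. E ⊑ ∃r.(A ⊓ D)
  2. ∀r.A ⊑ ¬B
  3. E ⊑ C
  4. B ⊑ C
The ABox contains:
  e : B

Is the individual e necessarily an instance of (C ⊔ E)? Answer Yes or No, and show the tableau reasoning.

Yes

1. e : (C ⊔ E)?  L(e) = {B} ∪ {(¬C ⊓ ¬E)}
   clash {C, ¬C} at e — e ∈ (C ⊔ E)
2. Hence e : (C ⊔ E): entailed.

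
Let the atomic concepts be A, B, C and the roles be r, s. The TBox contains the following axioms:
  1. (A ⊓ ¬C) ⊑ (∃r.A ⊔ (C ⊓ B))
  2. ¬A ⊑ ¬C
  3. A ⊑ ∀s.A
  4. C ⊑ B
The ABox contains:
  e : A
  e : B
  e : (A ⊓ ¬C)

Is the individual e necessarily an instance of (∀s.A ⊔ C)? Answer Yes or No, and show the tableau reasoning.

1. e : (∀s.A ⊔ C)?  L(e) = {A, B, (A ⊓ ¬C)} ∪ {(∃s.¬A ⊓ ¬C)}
   clash {C, ¬C} at e — e ∈ (∀s.A ⊔ C)
2. Hence e : (∀s.A ⊔ C): entailed.

Yes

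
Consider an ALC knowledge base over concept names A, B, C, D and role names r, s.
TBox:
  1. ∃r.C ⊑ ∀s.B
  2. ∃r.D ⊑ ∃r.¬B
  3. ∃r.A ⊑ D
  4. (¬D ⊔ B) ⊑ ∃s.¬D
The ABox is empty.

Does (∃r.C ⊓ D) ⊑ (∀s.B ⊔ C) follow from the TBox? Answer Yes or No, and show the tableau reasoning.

Yes

1. (∃r.C ⊓ D) ⊑ (∀s.B ⊔ C)  ⇔  ((∃r.C ⊓ D) ⊓ (∃s.¬B ⊓ ¬C)) unsat w.r.t. T
   all branches close; clash {B, ¬B} at an ∃-successor
2. Hence (∃r.C ⊓ D) ⊑ (∀s.B ⊔ C): entailed.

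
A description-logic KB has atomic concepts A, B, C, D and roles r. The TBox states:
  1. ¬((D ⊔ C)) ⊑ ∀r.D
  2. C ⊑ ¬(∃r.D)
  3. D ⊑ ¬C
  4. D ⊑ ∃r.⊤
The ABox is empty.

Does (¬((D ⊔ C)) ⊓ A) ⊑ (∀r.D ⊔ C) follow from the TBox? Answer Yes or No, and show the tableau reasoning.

1. (¬((D ⊔ C)) ⊓ A) ⊑ (∀r.D ⊔ C)  ⇔  (((¬D ⊓ ¬C) ⊓ A) ⊓ (∃r.¬D ⊓ ¬C)) unsat w.r.t. T
   all branches close; clash {D, ¬D} at an ∃-successor
2. Hence (¬((D ⊔ C)) ⊓ A) ⊑ (∀r.D ⊔ C): entailed.

Yes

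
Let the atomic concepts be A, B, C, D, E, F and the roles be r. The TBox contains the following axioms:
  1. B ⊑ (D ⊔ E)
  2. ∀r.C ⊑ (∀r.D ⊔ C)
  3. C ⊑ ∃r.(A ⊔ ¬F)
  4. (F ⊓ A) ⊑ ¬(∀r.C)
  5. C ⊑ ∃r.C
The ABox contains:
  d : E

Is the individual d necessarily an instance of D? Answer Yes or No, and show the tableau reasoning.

No

1. d : D?  L(d) = {E} ∪ {¬D}
   open: L(d) ⊇ {E, ¬B, ¬C, ¬D, ¬F, …} (+ ∃-successors) — d ∉ D possible
2. Hence d : D: not entailed.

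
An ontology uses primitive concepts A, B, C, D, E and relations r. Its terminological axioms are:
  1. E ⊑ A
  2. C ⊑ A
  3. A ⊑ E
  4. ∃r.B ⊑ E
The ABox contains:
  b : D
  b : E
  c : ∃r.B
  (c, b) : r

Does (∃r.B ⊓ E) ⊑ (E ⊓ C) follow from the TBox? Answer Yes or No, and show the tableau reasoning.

No

1. (∃r.B ⊓ E) ⊑ (E ⊓ C)  ⇔  ((∃r.B ⊓ E) ⊓ (¬E ⊔ ¬C)) unsat w.r.t. T
   apply at x₀: E⊑A
   open: L(x₀) ⊇ {A, E, ¬C, ∃r.B} (+ ∃-successors)
2. Hence (∃r.B ⊓ E) ⊑ (E ⊓ C): not entailed.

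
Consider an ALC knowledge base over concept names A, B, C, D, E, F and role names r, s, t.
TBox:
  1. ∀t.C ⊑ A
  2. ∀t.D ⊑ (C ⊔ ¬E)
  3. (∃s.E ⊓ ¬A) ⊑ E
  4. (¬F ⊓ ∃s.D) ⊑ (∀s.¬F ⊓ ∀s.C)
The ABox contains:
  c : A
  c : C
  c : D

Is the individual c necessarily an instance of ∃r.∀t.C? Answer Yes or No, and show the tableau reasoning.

No

1. c : ∃r.∀t.C?  L(c) = {A, C, D} ∪ {∀r.∃t.¬C}
   open: L(c) ⊇ {A, C, D, F, ∀r.∃t.¬C, …} (+ ∃-successors) — c ∉ ∃r.∀t.C possible
2. Hence c : ∃r.∀t.C: not entailed.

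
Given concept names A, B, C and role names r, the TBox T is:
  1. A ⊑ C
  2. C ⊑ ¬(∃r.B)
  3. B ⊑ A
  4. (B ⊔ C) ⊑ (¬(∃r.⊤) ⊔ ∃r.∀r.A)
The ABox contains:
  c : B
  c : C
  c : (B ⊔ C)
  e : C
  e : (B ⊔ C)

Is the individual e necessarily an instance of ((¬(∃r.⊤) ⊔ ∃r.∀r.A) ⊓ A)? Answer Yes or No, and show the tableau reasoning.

1. e : ((¬(∃r.⊤) ⊔ ∃r.∀r.A) ⊓ A)?  L(e) = {C, (B ⊔ C)} ∪ {((∃r.⊤ ⊓ ∀r.∃r.¬A) ⊔ ¬A)}
   apply at e: C⊑¬(∃r.B); (B ⊔ C)⊑(¬(∃r.⊤) ⊔ ∃r.∀r.A)
   open: L(e) ⊇ {C, ¬A, ¬B, ∀r.¬B, ∀r.⊥} — e ∉ ((¬(∃r.⊤) ⊔ ∃r.∀r.A) ⊓ A) possible
2. Hence e : ((¬(∃r.⊤) ⊔ ∃r.∀r.A) ⊓ A): not entailed.

No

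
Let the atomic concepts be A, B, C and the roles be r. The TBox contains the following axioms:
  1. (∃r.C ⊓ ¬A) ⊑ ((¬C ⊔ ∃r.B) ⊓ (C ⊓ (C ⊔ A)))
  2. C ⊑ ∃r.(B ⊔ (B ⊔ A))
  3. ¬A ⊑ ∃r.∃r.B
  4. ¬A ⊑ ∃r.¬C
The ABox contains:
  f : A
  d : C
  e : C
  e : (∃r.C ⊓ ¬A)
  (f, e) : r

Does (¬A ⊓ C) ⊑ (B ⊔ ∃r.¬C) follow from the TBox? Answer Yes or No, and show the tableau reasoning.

1. (¬A ⊓ C) ⊑ (B ⊔ ∃r.¬C)  ⇔  ((¬A ⊓ C) ⊓ (¬B ⊓ ∀r.C)) unsat w.r.t. T
   all branches close; clash {C, ¬C} at an ∃-successor
2. Hence (¬A ⊓ C) ⊑ (B ⊔ ∃r.¬C): entailed.

Yes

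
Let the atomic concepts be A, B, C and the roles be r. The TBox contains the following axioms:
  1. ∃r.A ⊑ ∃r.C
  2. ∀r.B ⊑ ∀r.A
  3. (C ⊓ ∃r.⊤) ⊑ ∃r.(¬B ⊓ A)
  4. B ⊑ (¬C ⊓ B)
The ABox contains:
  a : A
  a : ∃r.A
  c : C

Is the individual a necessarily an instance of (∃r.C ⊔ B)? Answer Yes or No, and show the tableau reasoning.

1. a : (∃r.C ⊔ B)?  L(a) = {A, ∃r.A} ∪ {(∀r.¬C ⊓ ¬B)}
   clash {C, ¬C} at an ∃-successor — a ∈ (∃r.C ⊔ B)
2. Hence a : (∃r.C ⊔ B): entailed.

Yes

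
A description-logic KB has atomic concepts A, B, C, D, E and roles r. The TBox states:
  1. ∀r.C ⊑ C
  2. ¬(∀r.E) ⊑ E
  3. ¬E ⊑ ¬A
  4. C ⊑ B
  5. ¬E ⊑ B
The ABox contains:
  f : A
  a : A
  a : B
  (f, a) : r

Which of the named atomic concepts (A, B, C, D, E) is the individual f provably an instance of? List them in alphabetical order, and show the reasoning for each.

{A, E}

1. f : A?  L(f) = {A} ∪ {¬A}
   clash {A, ¬A} at f — f ∈ A
2. f : B?  L(f) = {A} ∪ {¬B}
   open: L(f) ⊇ {A, E, ¬B, ¬C, ∃r.¬C} (+ ∃-successors) — f ∉ B possible
3. f : C?  L(f) = {A} ∪ {¬C}
   open: L(f) ⊇ {A, E, ¬C, ∃r.¬C} (+ ∃-successors) — f ∉ C possible
4. f : D?  L(f) = {A} ∪ {¬D}
   open: L(f) ⊇ {A, E, ¬C, ¬D, ∃r.¬C} (+ ∃-successors) — f ∉ D possible
5. f : E?  L(f) = {A} ∪ {¬E}
   clash {A, ¬A} at f — f ∈ E
6. Entailed for f: {A, E}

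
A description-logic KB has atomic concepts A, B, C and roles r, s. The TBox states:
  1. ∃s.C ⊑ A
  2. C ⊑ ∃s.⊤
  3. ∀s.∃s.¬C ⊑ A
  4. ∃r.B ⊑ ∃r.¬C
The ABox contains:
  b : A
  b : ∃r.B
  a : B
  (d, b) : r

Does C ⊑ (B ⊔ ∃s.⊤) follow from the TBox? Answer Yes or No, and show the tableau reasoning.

Yes

1. C ⊑ (B ⊔ ∃s.⊤)  ⇔  (C ⊓ (¬B ⊓ ∀s.⊥)) unsat w.r.t. T
   all branches close; clash ⊥ at an ∃-successor
2. Hence C ⊑ (B ⊔ ∃s.⊤): entailed.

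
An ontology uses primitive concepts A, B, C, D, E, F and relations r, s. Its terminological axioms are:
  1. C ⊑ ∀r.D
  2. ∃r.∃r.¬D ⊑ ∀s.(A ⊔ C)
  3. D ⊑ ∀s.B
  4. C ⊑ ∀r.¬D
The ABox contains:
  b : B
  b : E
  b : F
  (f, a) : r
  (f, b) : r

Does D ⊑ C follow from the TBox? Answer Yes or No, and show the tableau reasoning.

1. D ⊑ C  ⇔  (D ⊓ ¬C) unsat w.r.t. T
   apply at x₀: D⊑∀s.B
   open: L(x₀) ⊇ {D, ¬C, ∀r.∀r.D, ∀s.B}
2. Hence D ⊑ C: not entailed.

No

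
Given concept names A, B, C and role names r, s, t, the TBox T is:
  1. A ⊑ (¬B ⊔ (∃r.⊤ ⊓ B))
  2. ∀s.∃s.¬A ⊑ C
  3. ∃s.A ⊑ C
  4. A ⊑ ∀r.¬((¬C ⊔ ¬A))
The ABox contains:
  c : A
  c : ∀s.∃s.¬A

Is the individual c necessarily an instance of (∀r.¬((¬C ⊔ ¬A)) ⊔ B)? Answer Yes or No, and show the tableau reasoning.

1. c : (∀r.¬((¬C ⊔ ¬A)) ⊔ B)?  L(c) = {A, ∀s.∃s.¬A} ∪ {(∃r.(¬C ⊔ ¬A) ⊓ ¬B)}
   clash {A, ¬A} at an ∃-successor — c ∈ (∀r.¬((¬C ⊔ ¬A)) ⊔ B)
2. Hence c : (∀r.¬((¬C ⊔ ¬A)) ⊔ B): entailed.

Yes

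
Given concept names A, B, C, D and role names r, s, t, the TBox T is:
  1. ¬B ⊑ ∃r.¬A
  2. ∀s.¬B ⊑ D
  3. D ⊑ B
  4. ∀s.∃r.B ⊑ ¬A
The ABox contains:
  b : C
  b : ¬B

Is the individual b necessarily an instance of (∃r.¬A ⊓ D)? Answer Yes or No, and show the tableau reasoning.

No

1. b : (∃r.¬A ⊓ D)?  L(b) = {C, ¬B} ∪ {(∀r.A ⊔ ¬D)}
   apply at b: ¬B⊑∃r.¬A
   open: L(b) ⊇ {C, ¬B, ¬D, ∃r.¬A, ∃s.B, …} (+ ∃-successors) — b ∉ (∃r.¬A ⊓ D) possible
2. Hence b : (∃r.¬A ⊓ D): not entailed.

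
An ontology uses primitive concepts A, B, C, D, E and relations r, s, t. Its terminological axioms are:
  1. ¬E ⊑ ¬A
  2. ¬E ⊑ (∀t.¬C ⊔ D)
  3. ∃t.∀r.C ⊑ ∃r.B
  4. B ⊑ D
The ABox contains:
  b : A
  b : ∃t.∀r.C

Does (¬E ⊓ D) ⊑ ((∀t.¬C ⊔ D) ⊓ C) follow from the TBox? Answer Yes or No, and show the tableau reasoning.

No

1. (¬E ⊓ D) ⊑ ((∀t.¬C ⊔ D) ⊓ C)  ⇔  ((¬E ⊓ D) ⊓ ((∃t.C ⊓ ¬D) ⊔ ¬C)) unsat w.r.t. T
   apply at x₀: ¬E⊑¬A; ¬E⊑(∀t.¬C ⊔ D)
   open: L(x₀) ⊇ {D, ¬A, ¬C, ¬E, ∀t.∃r.¬C}
2. Hence (¬E ⊓ D) ⊑ ((∀t.¬C ⊔ D) ⊓ C): not entailed.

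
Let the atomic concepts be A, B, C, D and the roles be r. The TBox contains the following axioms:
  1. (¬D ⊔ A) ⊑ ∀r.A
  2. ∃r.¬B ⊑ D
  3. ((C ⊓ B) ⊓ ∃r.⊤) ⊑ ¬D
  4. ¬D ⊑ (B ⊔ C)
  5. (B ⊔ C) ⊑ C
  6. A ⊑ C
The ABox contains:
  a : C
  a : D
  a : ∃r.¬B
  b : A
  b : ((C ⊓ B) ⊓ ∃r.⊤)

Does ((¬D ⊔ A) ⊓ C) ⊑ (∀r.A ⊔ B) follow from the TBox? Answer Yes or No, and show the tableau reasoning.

1. ((¬D ⊔ A) ⊓ C) ⊑ (∀r.A ⊔ B)  ⇔  (((¬D ⊔ A) ⊓ C) ⊓ (∃r.¬A ⊓ ¬B)) unsat w.r.t. T
   all branches close; clash {D, ¬D} at x₀
2. Hence ((¬D ⊔ A) ⊓ C) ⊑ (∀r.A ⊔ B): entailed.

Yes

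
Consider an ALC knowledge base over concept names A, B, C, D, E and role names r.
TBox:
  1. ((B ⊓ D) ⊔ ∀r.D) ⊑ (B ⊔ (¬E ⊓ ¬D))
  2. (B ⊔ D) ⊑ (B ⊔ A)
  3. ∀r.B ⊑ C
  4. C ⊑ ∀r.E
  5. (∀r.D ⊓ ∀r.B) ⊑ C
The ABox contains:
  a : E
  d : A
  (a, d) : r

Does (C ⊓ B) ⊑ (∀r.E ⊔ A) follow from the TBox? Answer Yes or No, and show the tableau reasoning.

Yes

1. (C ⊓ B) ⊑ (∀r.E ⊔ A)  ⇔  ((C ⊓ B) ⊓ (∃r.¬E ⊓ ¬A)) unsat w.r.t. T
   all branches close; clash {E, ¬E} at an ∃-successor
2. Hence (C ⊓ B) ⊑ (∀r.E ⊔ A): entailed.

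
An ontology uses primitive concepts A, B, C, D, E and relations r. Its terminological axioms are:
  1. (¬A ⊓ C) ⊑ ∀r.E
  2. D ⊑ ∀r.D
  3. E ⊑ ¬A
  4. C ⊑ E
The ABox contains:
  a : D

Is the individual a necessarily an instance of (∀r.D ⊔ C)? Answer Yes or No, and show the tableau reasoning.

1. a : (∀r.D ⊔ C)?  L(a) = {D} ∪ {(∃r.¬D ⊓ ¬C)}
   clash {D, ¬D} at an ∃-successor — a ∈ (∀r.D ⊔ C)
2. Hence a : (∀r.D ⊔ C): entailed.

Yes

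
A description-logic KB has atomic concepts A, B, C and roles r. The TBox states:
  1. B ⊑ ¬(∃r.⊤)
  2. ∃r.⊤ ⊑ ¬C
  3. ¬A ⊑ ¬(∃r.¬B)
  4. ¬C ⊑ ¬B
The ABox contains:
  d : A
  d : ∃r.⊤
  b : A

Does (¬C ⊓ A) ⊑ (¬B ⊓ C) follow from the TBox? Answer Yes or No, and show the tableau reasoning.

No

1. (¬C ⊓ A) ⊑ (¬B ⊓ C)  ⇔  ((¬C ⊓ A) ⊓ (B ⊔ ¬C)) unsat w.r.t. T
   apply at x₀: ¬C⊑¬B
   open: L(x₀) ⊇ {A, ¬B, ¬C}
2. Hence (¬C ⊓ A) ⊑ (¬B ⊓ C): not entailed.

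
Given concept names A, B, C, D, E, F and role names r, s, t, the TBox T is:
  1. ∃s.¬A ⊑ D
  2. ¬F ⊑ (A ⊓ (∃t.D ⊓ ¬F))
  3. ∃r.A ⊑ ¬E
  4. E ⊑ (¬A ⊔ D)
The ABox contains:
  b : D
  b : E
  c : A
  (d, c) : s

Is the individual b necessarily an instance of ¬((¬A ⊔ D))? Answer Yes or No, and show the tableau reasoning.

No

1. b : ¬((¬A ⊔ D))?  L(b) = {D, E} ∪ {(¬A ⊔ D)}
   open: L(b) ⊇ {D, E, F, ∀r.¬A} — b ∉ ¬((¬A ⊔ D)) possible
2. Hence b : ¬((¬A ⊔ D)): not entailed.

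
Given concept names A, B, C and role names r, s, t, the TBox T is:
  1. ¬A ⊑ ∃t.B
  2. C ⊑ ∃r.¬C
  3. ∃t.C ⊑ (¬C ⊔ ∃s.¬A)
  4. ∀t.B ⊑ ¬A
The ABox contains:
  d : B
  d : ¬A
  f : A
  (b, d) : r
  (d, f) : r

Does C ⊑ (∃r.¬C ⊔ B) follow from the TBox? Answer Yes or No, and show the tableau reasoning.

1. C ⊑ (∃r.¬C ⊔ B)  ⇔  (C ⊓ (∀r.C ⊓ ¬B)) unsat w.r.t. T
   all branches close; clash {C, ¬C} at an ∃-successor
2. Hence C ⊑ (∃r.¬C ⊔ B): entailed.

Yes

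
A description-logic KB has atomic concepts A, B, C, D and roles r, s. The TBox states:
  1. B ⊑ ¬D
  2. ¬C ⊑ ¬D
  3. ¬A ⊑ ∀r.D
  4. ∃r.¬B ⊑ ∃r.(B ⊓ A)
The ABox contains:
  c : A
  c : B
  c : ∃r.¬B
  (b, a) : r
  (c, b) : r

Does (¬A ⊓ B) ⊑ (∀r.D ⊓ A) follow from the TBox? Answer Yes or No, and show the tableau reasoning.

1. (¬A ⊓ B) ⊑ (∀r.D ⊓ A)  ⇔  ((¬A ⊓ B) ⊓ (∃r.¬D ⊔ ¬A)) unsat w.r.t. T
   apply at x₀: B⊑¬D; ¬A⊑∀r.D
   open: L(x₀) ⊇ {B, C, ¬A, ¬D, ∀r.B, …}
2. Hence (¬A ⊓ B) ⊑ (∀r.D ⊓ A): not entailed.

No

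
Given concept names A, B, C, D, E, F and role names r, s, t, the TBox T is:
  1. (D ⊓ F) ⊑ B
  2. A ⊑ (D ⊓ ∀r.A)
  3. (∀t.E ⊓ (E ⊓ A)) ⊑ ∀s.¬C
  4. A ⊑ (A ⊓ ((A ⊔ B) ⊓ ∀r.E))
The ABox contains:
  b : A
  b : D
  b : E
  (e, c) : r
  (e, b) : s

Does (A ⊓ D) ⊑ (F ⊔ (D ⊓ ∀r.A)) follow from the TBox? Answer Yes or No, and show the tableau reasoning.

Yes

1. (A ⊓ D) ⊑ (F ⊔ (D ⊓ ∀r.A))  ⇔  ((A ⊓ D) ⊓ (¬F ⊓ (¬D ⊔ ∃r.¬A))) unsat w.r.t. T
   all branches close; clash {A, ¬A} at an ∃-successor
2. Hence (A ⊓ D) ⊑ (F ⊔ (D ⊓ ∀r.A)): entailed.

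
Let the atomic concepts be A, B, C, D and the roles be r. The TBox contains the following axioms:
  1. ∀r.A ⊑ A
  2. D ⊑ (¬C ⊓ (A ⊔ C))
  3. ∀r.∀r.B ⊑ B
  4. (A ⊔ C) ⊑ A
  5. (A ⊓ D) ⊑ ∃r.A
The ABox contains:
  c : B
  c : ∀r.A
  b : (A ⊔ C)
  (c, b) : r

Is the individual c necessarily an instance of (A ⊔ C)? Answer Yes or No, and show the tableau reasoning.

Yes

1. c : (A ⊔ C)?  L(c) = {B, ∀r.A} ∪ {(¬A ⊓ ¬C)}
   clash {C, ¬C} at c — c ∈ (A ⊔ C)
2. Hence c : (A ⊔ C): entailed.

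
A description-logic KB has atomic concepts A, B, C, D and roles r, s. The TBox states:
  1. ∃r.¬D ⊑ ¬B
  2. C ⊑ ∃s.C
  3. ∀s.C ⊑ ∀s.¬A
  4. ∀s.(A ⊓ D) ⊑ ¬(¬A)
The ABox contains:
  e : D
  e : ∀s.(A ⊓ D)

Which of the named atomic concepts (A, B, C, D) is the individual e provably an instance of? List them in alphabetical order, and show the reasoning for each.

{A, D}

1. e : A?  L(e) = {D, ∀s.(A ⊓ D)} ∪ {¬A}
   clash {A, ¬A} at e — e ∈ A
2. e : B?  L(e) = {D, ∀s.(A ⊓ D)} ∪ {¬B}
   apply at e: ∀s.(A ⊓ D)⊑¬(¬A)
   open: L(e) ⊇ {A, D, ¬B, ¬C, ∀s.(A ⊓ D), …} (+ ∃-successors) — e ∉ B possible
3. e : C?  L(e) = {D, ∀s.(A ⊓ D)} ∪ {¬C}
   apply at e: ∀s.(A ⊓ D)⊑¬(¬A)
   open: L(e) ⊇ {A, D, ¬C, ∀r.D, ∀s.(A ⊓ D), …} (+ ∃-successors) — e ∉ C possible
4. e : D?  L(e) = {D, ∀s.(A ⊓ D)} ∪ {¬D}
   clash {D, ¬D} at e — e ∈ D
5. Entailed for e: {A, D}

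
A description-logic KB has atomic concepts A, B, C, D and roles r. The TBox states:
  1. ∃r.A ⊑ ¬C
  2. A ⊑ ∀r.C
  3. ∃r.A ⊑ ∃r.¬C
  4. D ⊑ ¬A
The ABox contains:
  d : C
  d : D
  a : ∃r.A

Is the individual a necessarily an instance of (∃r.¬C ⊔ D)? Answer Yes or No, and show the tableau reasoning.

Yes

1. a : (∃r.¬C ⊔ D)?  L(a) = {∃r.A} ∪ {(∀r.C ⊓ ¬D)}
   clash {C, ¬C} at an ∃-successor — a ∈ (∃r.¬C ⊔ D)
2. Hence a : (∃r.¬C ⊔ D): entailed.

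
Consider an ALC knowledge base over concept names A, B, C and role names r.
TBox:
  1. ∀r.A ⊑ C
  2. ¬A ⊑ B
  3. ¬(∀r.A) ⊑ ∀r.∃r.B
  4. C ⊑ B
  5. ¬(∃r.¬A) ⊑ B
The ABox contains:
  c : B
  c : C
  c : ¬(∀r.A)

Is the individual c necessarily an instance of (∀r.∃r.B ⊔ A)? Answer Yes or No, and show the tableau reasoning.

Yes

1. c : (∀r.∃r.B ⊔ A)?  L(c) = {B, C, ¬(∀r.A)} ∪ {(∃r.∀r.¬B ⊓ ¬A)}
   clash {B, ¬B} at an ∃-successor — c ∈ (∀r.∃r.B ⊔ A)
2. Hence c : (∀r.∃r.B ⊔ A): entailed.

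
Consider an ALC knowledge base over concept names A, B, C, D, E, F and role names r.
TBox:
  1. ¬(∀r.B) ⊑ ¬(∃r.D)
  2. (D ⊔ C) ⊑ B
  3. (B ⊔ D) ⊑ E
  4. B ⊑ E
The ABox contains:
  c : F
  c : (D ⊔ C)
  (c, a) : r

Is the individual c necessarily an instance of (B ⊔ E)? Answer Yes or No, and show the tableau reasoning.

1. c : (B ⊔ E)?  L(c) = {F, (D ⊔ C)} ∪ {(¬B ⊓ ¬E)}
   clash {E, ¬E} at c — c ∈ (B ⊔ E)
2. Hence c : (B ⊔ E): entailed.

Yes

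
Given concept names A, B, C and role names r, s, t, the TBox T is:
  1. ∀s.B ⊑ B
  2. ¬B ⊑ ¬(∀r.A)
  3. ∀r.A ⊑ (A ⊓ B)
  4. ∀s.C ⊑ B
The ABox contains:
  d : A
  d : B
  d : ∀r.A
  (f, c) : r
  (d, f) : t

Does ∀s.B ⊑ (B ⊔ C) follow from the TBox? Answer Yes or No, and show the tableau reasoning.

1. ∀s.B ⊑ (B ⊔ C)  ⇔  (∀s.B ⊓ (¬B ⊓ ¬C)) unsat w.r.t. T
   all branches close; clash {B, ¬B} at x₀
2. Hence ∀s.B ⊑ (B ⊔ C): entailed.

Yes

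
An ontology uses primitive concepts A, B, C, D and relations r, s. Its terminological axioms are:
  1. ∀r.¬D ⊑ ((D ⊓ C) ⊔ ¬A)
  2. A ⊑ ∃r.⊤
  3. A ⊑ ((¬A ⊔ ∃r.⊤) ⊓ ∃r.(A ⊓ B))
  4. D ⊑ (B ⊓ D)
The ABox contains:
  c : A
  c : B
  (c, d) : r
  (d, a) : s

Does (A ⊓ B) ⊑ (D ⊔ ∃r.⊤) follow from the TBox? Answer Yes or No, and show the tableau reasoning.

1. (A ⊓ B) ⊑ (D ⊔ ∃r.⊤)  ⇔  ((A ⊓ B) ⊓ (¬D ⊓ ∀r.⊥)) unsat w.r.t. T
   all branches close; clash {A, ¬A} at x₀
2. Hence (A ⊓ B) ⊑ (D ⊔ ∃r.⊤): entailed.

Yes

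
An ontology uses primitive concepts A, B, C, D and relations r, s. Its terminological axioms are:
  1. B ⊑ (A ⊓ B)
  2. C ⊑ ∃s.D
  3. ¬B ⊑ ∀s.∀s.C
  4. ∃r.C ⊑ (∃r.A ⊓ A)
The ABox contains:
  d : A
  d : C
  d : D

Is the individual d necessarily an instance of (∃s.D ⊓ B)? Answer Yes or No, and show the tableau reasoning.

1. d : (∃s.D ⊓ B)?  L(d) = {A, C, D} ∪ {(∀s.¬D ⊔ ¬B)}
   apply at d: C⊑∃s.D
   open: L(d) ⊇ {A, C, D, ¬B, ∀r.¬C, …} (+ ∃-successors) — d ∉ (∃s.D ⊓ B) possible
2. Hence d : (∃s.D ⊓ B): not entailed.

No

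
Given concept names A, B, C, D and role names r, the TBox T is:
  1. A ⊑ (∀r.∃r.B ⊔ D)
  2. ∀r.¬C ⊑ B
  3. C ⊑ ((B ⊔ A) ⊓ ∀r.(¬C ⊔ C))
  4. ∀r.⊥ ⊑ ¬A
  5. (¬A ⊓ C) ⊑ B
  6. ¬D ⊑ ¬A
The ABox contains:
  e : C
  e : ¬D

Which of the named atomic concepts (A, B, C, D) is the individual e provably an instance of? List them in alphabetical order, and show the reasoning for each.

{B, C}

1. e : A?  L(e) = {C, ¬D} ∪ {¬A}
   apply at e: C⊑((B ⊔ A) ⊓ ∀r.(¬C ⊔ C))
   open: L(e) ⊇ {B, C, ¬A, ¬D, ∀r.(¬C ⊔ C), …} (+ ∃-successors) — e ∉ A possible
2. e : B?  L(e) = {C, ¬D} ∪ {¬B}
   clash {B, ¬B} at e — e ∈ B
3. e : C?  L(e) = {C, ¬D} ∪ {¬C}
   clash {C, ¬C} at e — e ∈ C
4. e : D?  L(e) = {C, ¬D} ∪ {¬D}
   apply at e: C⊑((B ⊔ A) ⊓ ∀r.(¬C ⊔ C)); ¬D⊑¬A
   open: L(e) ⊇ {B, C, ¬A, ¬D, ∀r.(¬C ⊔ C), …} (+ ∃-successors) — e ∉ D possible
5. Entailed for e: {B, C}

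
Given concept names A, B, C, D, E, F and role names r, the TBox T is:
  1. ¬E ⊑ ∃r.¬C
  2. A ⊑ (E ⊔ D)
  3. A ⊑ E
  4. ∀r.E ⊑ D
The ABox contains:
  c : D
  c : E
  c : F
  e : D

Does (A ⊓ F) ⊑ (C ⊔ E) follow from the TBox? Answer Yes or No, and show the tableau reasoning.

Yes

1. (A ⊓ F) ⊑ (C ⊔ E)  ⇔  ((A ⊓ F) ⊓ (¬C ⊓ ¬E)) unsat w.r.t. T
   all branches close; clash {E, ¬E} at x₀
2. Hence (A ⊓ F) ⊑ (C ⊔ E): entailed.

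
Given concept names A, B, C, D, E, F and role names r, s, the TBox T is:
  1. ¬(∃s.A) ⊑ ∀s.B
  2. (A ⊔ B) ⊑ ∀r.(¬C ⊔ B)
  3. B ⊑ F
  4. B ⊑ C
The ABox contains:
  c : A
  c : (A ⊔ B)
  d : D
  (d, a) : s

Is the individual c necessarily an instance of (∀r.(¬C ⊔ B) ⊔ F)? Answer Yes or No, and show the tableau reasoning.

Yes

1. c : (∀r.(¬C ⊔ B) ⊔ F)?  L(c) = {A, (A ⊔ B)} ∪ {(∃r.(C ⊓ ¬B) ⊓ ¬F)}
   clash {F, ¬F} at c — c ∈ (∀r.(¬C ⊔ B) ⊔ F)
2. Hence c : (∀r.(¬C ⊔ B) ⊔ F): entailed.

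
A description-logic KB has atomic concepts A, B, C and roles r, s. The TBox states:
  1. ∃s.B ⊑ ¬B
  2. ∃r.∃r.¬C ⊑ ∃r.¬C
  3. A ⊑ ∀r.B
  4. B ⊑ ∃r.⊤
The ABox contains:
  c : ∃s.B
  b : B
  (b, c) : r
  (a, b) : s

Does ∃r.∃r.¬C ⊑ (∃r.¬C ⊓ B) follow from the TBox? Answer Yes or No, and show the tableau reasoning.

No

1. ∃r.∃r.¬C ⊑ (∃r.¬C ⊓ B)  ⇔  (∃r.∃r.¬C ⊓ (∀r.C ⊔ ¬B)) unsat w.r.t. T
   apply at x₀: ∃r.∃r.¬C⊑∃r.¬C
   open: L(x₀) ⊇ {¬A, ¬B, ∃r.¬C, ∃r.∃r.¬C} (+ ∃-successors)
2. Hence ∃r.∃r.¬C ⊑ (∃r.¬C ⊓ B): not entailed.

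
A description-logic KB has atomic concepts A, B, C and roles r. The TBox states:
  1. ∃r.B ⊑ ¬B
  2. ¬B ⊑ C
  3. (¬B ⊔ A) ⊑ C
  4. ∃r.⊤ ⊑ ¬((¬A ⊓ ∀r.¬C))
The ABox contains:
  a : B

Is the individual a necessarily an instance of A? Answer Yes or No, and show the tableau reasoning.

No

1. a : A?  L(a) = {B} ∪ {¬A}
   open: L(a) ⊇ {B, ¬A, ∀r.¬B, ∀r.⊥} — a ∉ A possible
2. Hence a : A: not entailed.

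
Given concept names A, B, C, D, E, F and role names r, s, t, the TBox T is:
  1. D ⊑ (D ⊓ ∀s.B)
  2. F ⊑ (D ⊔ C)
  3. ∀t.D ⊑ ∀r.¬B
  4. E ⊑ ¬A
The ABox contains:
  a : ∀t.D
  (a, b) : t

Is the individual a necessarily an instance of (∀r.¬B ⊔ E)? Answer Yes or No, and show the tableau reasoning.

1. a : (∀r.¬B ⊔ E)?  L(a) = {∀t.D} ∪ {(∃r.B ⊓ ¬E)}
   clash {B, ¬B} at an ∃-successor — a ∈ (∀r.¬B ⊔ E)
2. Hence a : (∀r.¬B ⊔ E): entailed.

Yes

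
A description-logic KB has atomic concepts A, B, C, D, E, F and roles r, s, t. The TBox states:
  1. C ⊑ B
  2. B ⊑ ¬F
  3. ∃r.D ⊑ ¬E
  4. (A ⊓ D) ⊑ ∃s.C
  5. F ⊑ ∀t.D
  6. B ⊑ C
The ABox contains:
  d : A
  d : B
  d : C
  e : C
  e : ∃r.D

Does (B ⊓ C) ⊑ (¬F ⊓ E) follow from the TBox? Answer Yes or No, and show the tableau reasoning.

1. (B ⊓ C) ⊑ (¬F ⊓ E)  ⇔  ((B ⊓ C) ⊓ (F ⊔ ¬E)) unsat w.r.t. T
   apply at x₀: B⊑¬F
   open: L(x₀) ⊇ {B, C, ¬A, ¬E, ¬F}
2. Hence (B ⊓ C) ⊑ (¬F ⊓ E): not entailed.

No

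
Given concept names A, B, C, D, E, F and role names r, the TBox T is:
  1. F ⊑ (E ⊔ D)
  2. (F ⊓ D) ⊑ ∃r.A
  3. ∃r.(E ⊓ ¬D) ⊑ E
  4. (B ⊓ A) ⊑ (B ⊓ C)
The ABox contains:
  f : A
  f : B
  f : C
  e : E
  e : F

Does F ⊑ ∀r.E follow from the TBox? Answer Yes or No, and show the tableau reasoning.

1. F ⊑ ∀r.E  ⇔  (F ⊓ ∃r.¬E) unsat w.r.t. T
   apply at x₀: F⊑(E ⊔ D)
   open: L(x₀) ⊇ {E, F, ¬B, ¬D, ∃r.¬E} (+ ∃-successors)
2. Hence F ⊑ ∀r.E: not entailed.

No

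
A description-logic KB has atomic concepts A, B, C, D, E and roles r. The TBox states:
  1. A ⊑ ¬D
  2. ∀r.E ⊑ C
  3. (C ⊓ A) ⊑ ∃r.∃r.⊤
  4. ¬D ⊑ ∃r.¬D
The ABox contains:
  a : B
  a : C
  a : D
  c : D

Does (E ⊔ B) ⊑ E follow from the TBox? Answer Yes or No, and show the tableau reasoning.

1. (E ⊔ B) ⊑ E  ⇔  ((E ⊔ B) ⊓ ¬E) unsat w.r.t. T
   open: L(x₀) ⊇ {B, D, ¬A, ¬E, ∃r.¬E} (+ ∃-successors)
2. Hence (E ⊔ B) ⊑ E: not entailed.

No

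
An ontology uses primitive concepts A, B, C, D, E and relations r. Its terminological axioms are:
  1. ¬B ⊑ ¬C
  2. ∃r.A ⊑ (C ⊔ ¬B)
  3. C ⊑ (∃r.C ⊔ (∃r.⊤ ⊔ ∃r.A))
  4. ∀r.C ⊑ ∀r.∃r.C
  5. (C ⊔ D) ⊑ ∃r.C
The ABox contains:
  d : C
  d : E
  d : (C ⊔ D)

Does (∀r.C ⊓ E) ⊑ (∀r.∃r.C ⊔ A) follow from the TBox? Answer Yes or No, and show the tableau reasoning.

Yes

1. (∀r.C ⊓ E) ⊑ (∀r.∃r.C ⊔ A)  ⇔  ((∀r.C ⊓ E) ⊓ (∃r.∀r.¬C ⊓ ¬A)) unsat w.r.t. T
   all branches close; clash {C, ¬C} at an ∃-successor
2. Hence (∀r.C ⊓ E) ⊑ (∀r.∃r.C ⊔ A): entailed.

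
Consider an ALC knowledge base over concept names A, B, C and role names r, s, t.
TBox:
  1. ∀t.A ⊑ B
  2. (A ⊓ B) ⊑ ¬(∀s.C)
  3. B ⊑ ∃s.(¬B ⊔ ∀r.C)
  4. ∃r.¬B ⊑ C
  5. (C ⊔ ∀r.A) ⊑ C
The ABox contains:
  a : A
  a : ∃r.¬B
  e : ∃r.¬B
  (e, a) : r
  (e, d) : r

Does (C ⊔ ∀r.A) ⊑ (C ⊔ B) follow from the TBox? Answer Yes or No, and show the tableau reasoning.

Yes

1. (C ⊔ ∀r.A) ⊑ (C ⊔ B)  ⇔  ((C ⊔ ∀r.A) ⊓ (¬C ⊓ ¬B)) unsat w.r.t. T
   all branches close; clash {C, ¬C} at x₀
2. Hence (C ⊔ ∀r.A) ⊑ (C ⊔ B): entailed.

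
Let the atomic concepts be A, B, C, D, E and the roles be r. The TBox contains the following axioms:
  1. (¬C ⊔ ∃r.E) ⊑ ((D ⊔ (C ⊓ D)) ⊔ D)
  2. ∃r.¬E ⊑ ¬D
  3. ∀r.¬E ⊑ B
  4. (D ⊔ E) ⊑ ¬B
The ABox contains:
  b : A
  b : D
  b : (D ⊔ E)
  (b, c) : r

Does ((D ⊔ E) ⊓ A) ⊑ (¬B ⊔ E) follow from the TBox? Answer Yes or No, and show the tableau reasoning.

Yes

1. ((D ⊔ E) ⊓ A) ⊑ (¬B ⊔ E)  ⇔  (((D ⊔ E) ⊓ A) ⊓ (B ⊓ ¬E)) unsat w.r.t. T
   all branches close; clash {E, ¬E} at x₀
2. Hence ((D ⊔ E) ⊓ A) ⊑ (¬B ⊔ E): entailed.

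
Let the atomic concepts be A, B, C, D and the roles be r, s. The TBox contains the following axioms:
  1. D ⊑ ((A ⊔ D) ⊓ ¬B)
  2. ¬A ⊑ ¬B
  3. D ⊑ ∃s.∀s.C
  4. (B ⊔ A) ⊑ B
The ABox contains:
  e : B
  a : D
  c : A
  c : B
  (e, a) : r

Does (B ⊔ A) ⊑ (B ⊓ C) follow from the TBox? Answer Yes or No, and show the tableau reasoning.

1. (B ⊔ A) ⊑ (B ⊓ C)  ⇔  ((B ⊔ A) ⊓ (¬B ⊔ ¬C)) unsat w.r.t. T
   apply at x₀: (B ⊔ A)⊑B
   open: L(x₀) ⊇ {A, B, ¬C, ¬D}
2. Hence (B ⊔ A) ⊑ (B ⊓ C): not entailed.

No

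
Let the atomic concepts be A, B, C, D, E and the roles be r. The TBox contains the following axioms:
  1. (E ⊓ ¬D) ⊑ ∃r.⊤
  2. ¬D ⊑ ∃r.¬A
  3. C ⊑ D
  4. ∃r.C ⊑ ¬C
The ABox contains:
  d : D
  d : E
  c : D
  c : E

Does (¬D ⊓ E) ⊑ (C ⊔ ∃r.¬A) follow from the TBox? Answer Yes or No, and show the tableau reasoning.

Yes

1. (¬D ⊓ E) ⊑ (C ⊔ ∃r.¬A)  ⇔  ((¬D ⊓ E) ⊓ (¬C ⊓ ∀r.A)) unsat w.r.t. T
   all branches close; clash {A, ¬A} at an ∃-successor
2. Hence (¬D ⊓ E) ⊑ (C ⊔ ∃r.¬A): entailed.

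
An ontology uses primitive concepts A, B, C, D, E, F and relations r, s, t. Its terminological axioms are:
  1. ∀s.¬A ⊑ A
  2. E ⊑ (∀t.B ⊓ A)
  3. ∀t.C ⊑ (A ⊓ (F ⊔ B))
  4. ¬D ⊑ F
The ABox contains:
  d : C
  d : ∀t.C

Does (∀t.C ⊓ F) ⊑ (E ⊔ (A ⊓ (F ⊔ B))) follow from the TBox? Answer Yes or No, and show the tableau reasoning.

1. (∀t.C ⊓ F) ⊑ (E ⊔ (A ⊓ (F ⊔ B)))  ⇔  ((∀t.C ⊓ F) ⊓ (¬E ⊓ (¬A ⊔ (¬F ⊓ ¬B)))) unsat w.r.t. T
   all branches close; clash {F, ¬F} at x₀
2. Hence (∀t.C ⊓ F) ⊑ (E ⊔ (A ⊓ (F ⊔ B))): entailed.

Yes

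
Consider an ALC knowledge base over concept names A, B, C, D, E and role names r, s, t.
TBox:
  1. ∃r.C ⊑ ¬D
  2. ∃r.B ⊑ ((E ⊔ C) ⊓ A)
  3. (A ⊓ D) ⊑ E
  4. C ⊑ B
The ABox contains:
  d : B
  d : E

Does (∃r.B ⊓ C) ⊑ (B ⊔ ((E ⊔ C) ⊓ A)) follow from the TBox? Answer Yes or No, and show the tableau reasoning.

Yes

1. (∃r.B ⊓ C) ⊑ (B ⊔ ((E ⊔ C) ⊓ A))  ⇔  ((∃r.B ⊓ C) ⊓ (¬B ⊓ ((¬E ⊓ ¬C) ⊔ ¬A))) unsat w.r.t. T
   all branches close; clash {B, ¬B} at x₀
2. Hence (∃r.B ⊓ C) ⊑ (B ⊔ ((E ⊔ C) ⊓ A)): entailed.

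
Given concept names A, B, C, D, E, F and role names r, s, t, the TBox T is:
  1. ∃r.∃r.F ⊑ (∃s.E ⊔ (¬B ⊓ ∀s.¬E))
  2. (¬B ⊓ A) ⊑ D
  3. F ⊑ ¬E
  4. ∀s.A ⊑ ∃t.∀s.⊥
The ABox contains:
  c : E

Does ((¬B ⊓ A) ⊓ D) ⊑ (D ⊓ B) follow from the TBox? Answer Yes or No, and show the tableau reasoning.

1. ((¬B ⊓ A) ⊓ D) ⊑ (D ⊓ B)  ⇔  (((¬B ⊓ A) ⊓ D) ⊓ (¬D ⊔ ¬B)) unsat w.r.t. T
   open: L(x₀) ⊇ {A, D, ¬B, ¬F, ∀r.∀r.¬F, …} (+ ∃-successors)
2. Hence ((¬B ⊓ A) ⊓ D) ⊑ (D ⊓ B): not entailed.

No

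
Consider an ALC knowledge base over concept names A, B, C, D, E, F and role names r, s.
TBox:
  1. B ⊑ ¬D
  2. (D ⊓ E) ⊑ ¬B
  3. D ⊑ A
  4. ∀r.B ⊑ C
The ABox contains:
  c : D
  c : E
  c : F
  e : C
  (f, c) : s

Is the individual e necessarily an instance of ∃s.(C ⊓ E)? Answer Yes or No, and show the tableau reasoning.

1. e : ∃s.(C ⊓ E)?  L(e) = {C} ∪ {∀s.(¬C ⊔ ¬E)}
   open: L(e) ⊇ {C, ¬B, ¬D, ∀s.(¬C ⊔ ¬E)} — e ∉ ∃s.(C ⊓ E) possible
2. Hence e : ∃s.(C ⊓ E): not entailed.

No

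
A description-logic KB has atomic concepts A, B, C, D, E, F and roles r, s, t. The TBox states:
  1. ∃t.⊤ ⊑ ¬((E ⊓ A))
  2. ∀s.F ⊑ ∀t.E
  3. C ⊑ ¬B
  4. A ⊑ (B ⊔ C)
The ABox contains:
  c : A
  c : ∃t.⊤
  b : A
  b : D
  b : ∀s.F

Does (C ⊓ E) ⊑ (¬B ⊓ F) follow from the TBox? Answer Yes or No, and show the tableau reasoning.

1. (C ⊓ E) ⊑ (¬B ⊓ F)  ⇔  ((C ⊓ E) ⊓ (B ⊔ ¬F)) unsat w.r.t. T
   apply at x₀: C⊑¬B
   open: L(x₀) ⊇ {C, E, ¬A, ¬B, ¬F, …} (+ ∃-successors)
2. Hence (C ⊓ E) ⊑ (¬B ⊓ F): not entailed.

No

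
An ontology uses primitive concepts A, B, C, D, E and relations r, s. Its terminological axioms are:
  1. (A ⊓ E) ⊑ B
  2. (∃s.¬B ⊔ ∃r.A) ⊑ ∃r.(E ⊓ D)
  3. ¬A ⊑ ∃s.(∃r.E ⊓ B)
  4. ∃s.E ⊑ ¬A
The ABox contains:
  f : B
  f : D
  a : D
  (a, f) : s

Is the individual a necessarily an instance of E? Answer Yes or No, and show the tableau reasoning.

No

1. a : E?  L(a) = {D} ∪ {¬E}
   open: L(a) ⊇ {A, D, ¬E, ∀r.¬A, ∀s.B, …} — a ∉ E possible
2. Hence a : E: not entailed.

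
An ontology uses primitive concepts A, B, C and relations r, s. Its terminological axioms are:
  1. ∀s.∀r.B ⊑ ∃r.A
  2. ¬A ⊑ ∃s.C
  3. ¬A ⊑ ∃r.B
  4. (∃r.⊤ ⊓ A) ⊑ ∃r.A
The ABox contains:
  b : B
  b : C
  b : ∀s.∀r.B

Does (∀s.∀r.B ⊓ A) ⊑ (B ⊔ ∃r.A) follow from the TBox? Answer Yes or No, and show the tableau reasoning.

1. (∀s.∀r.B ⊓ A) ⊑ (B ⊔ ∃r.A)  ⇔  ((∀s.∀r.B ⊓ A) ⊓ (¬B ⊓ ∀r.¬A)) unsat w.r.t. T
   all branches close; clash {A, ¬A} at an ∃-successor
2. Hence (∀s.∀r.B ⊓ A) ⊑ (B ⊔ ∃r.A): entailed.

Yes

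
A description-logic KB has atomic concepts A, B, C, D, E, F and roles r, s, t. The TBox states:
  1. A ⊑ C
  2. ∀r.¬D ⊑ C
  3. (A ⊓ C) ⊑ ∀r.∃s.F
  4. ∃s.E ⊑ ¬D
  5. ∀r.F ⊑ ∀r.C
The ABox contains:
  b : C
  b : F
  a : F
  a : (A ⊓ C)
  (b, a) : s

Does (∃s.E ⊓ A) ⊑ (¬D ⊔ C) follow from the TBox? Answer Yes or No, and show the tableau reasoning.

1. (∃s.E ⊓ A) ⊑ (¬D ⊔ C)  ⇔  ((∃s.E ⊓ A) ⊓ (D ⊓ ¬C)) unsat w.r.t. T
   all branches close; clash {C, ¬C} at x₀
2. Hence (∃s.E ⊓ A) ⊑ (¬D ⊔ C): entailed.

Yes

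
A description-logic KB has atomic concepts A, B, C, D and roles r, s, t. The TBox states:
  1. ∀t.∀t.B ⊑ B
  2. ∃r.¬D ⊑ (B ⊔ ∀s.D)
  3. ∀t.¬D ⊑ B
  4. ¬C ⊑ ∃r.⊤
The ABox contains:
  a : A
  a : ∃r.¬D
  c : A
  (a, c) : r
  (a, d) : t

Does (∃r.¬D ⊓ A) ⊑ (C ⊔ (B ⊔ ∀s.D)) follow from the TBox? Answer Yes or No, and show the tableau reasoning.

1. (∃r.¬D ⊓ A) ⊑ (C ⊔ (B ⊔ ∀s.D))  ⇔  ((∃r.¬D ⊓ A) ⊓ (¬C ⊓ (¬B ⊓ ∃s.¬D))) unsat w.r.t. T
   all branches close; clash {B, ¬B} at x₀
2. Hence (∃r.¬D ⊓ A) ⊑ (C ⊔ (B ⊔ ∀s.D)): entailed.

Yes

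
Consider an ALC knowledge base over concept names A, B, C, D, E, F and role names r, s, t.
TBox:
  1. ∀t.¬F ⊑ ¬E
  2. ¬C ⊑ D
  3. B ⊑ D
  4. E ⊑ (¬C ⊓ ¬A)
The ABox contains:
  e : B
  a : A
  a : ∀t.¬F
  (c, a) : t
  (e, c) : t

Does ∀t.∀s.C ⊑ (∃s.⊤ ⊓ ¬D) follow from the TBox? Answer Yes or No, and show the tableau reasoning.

No

1. ∀t.∀s.C ⊑ (∃s.⊤ ⊓ ¬D)  ⇔  (∀t.∀s.C ⊓ (∀s.⊥ ⊔ D)) unsat w.r.t. T
   open: L(x₀) ⊇ {C, ¬B, ¬E, ∀s.⊥, ∀t.∀s.C, …} (+ ∃-successors)
2. Hence ∀t.∀s.C ⊑ (∃s.⊤ ⊓ ¬D): not entailed.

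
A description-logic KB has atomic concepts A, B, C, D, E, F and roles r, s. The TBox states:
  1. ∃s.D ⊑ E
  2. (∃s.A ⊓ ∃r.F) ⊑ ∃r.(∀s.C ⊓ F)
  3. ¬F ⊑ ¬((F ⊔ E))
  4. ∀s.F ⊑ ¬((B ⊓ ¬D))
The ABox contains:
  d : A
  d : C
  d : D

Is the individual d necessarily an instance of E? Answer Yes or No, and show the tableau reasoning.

No

1. d : E?  L(d) = {A, C, D} ∪ {¬E}
   open: L(d) ⊇ {A, C, D, F, ¬E, …} (+ ∃-successors) — d ∉ E possible
2. Hence d : E: not entailed.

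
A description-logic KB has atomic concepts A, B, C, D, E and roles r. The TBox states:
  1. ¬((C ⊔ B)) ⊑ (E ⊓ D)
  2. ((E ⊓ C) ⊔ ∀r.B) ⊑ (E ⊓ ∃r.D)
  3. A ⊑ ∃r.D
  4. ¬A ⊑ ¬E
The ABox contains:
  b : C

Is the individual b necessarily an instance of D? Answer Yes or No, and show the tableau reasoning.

No

1. b : D?  L(b) = {C} ∪ {¬D}
   open: L(b) ⊇ {A, C, ¬D, ¬E, ∃r.D, …} (+ ∃-successors) — b ∉ D possible
2. Hence b : D: not entailed.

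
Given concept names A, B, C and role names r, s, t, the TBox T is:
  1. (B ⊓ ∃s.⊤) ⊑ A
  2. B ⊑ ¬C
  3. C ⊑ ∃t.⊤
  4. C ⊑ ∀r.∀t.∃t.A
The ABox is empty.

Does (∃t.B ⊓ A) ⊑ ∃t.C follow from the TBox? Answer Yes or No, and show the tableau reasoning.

No

1. (∃t.B ⊓ A) ⊑ ∃t.C  ⇔  ((∃t.B ⊓ A) ⊓ ∀t.¬C) unsat w.r.t. T
   open: L(x₀) ⊇ {A, ¬B, ¬C, ∀t.¬C, ∃t.B} (+ ∃-successors)
2. Hence (∃t.B ⊓ A) ⊑ ∃t.C: not entailed.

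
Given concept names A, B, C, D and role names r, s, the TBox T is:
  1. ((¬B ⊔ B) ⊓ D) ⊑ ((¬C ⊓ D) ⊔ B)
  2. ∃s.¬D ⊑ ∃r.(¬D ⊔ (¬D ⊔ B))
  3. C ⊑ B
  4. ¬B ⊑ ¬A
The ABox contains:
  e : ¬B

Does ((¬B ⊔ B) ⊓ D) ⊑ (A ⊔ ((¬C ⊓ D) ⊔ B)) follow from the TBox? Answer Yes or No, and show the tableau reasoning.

Yes

1. ((¬B ⊔ B) ⊓ D) ⊑ (A ⊔ ((¬C ⊓ D) ⊔ B))  ⇔  (((¬B ⊔ B) ⊓ D) ⊓ (¬A ⊓ ((C ⊔ ¬D) ⊓ ¬B))) unsat w.r.t. T
   all branches close; clash {D, ¬D} at x₀
2. Hence ((¬B ⊔ B) ⊓ D) ⊑ (A ⊔ ((¬C ⊓ D) ⊔ B)): entailed.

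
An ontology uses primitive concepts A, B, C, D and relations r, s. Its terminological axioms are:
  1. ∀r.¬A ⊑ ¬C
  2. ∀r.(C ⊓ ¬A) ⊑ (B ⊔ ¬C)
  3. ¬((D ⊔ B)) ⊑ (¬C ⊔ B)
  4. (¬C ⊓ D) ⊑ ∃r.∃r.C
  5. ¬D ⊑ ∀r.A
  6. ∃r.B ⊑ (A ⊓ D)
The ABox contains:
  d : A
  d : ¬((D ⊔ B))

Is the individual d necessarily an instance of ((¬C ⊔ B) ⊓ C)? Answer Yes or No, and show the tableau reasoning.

No

1. d : ((¬C ⊔ B) ⊓ C)?  L(d) = {A, ¬((D ⊔ B))} ∪ {((C ⊓ ¬B) ⊔ ¬C)}
   apply at d: ¬((D ⊔ B))⊑(¬C ⊔ B); ¬D⊑∀r.A
   open: L(d) ⊇ {A, ¬B, ¬C, ¬D, ∀r.A, …} (+ ∃-successors) — d ∉ ((¬C ⊔ B) ⊓ C) possible
2. Hence d : ((¬C ⊔ B) ⊓ C): not entailed.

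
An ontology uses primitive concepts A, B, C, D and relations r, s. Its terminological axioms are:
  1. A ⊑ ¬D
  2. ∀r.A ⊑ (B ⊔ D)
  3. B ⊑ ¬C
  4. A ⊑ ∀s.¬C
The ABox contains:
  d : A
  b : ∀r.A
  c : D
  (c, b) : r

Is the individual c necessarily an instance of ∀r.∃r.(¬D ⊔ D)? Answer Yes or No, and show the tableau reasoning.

No

1. c : ∀r.∃r.(¬D ⊔ D)?  L(c) = {D} ∪ {∃r.∀r.(D ⊓ ¬D)}
   open: L(c) ⊇ {D, ¬A, ¬B, ∃r.¬A, ∃r.∀r.(D ⊓ ¬D)} (+ ∃-successors) — c ∉ ∀r.∃r.(¬D ⊔ D) possible
2. Hence c : ∀r.∃r.(¬D ⊔ D): not entailed.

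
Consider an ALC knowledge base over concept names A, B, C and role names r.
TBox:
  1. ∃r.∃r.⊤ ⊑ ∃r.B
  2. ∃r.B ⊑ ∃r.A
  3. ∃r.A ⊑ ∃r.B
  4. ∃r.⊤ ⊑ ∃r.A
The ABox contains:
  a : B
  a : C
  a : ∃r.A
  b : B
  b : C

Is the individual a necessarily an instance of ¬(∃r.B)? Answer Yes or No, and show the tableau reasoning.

No

1. a : ¬(∃r.B)?  L(a) = {B, C, ∃r.A} ∪ {∃r.B}
   open: L(a) ⊇ {B, C, ∃r.A, ∃r.B} (+ ∃-successors) — a ∉ ¬(∃r.B) possible
2. Hence a : ¬(∃r.B): not entailed.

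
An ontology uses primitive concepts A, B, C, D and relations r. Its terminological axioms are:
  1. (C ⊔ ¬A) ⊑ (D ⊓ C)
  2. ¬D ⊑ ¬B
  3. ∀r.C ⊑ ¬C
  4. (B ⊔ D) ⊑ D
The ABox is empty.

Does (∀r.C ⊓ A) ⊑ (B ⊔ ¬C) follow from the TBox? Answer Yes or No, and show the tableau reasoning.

1. (∀r.C ⊓ A) ⊑ (B ⊔ ¬C)  ⇔  ((∀r.C ⊓ A) ⊓ (¬B ⊓ C)) unsat w.r.t. T
   all branches close; clash {C, ¬C} at x₀
2. Hence (∀r.C ⊓ A) ⊑ (B ⊔ ¬C): entailed.

Yes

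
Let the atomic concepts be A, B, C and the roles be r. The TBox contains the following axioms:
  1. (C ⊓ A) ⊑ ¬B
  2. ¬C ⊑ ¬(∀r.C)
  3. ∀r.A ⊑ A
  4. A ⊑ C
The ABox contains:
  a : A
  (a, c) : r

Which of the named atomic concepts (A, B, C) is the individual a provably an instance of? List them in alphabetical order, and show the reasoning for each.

1. a : A?  L(a) = {A} ∪ {¬A}
   clash {A, ¬A} at a — a ∈ A
2. a : B?  L(a) = {A} ∪ {¬B}
   apply at a: A⊑C
   open: L(a) ⊇ {A, C, ¬B} — a ∉ B possible
3. a : C?  L(a) = {A} ∪ {¬C}
   clash {C, ¬C} at a — a ∈ C
4. Entailed for a: {A, C}

{A, C}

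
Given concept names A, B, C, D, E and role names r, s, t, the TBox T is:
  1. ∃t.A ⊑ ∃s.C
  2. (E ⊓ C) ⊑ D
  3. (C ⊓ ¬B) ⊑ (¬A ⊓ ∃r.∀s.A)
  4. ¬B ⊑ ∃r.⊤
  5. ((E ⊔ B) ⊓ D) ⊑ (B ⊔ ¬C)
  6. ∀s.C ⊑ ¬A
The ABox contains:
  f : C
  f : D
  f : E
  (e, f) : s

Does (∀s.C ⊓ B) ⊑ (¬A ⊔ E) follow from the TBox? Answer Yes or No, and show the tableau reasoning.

1. (∀s.C ⊓ B) ⊑ (¬A ⊔ E)  ⇔  ((∀s.C ⊓ B) ⊓ (A ⊓ ¬E)) unsat w.r.t. T
   all branches close; clash {A, ¬A} at x₀
2. Hence (∀s.C ⊓ B) ⊑ (¬A ⊔ E): entailed.

Yes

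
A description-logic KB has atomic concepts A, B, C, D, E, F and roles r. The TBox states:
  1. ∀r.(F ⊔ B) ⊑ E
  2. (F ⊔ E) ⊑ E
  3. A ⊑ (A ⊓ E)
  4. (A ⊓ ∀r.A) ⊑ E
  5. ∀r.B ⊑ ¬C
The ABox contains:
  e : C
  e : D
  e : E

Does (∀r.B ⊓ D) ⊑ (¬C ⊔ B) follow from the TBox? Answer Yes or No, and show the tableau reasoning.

Yes

1. (∀r.B ⊓ D) ⊑ (¬C ⊔ B)  ⇔  ((∀r.B ⊓ D) ⊓ (C ⊓ ¬B)) unsat w.r.t. T
   all branches close; clash {C, ¬C} at x₀
2. Hence (∀r.B ⊓ D) ⊑ (¬C ⊔ B): entailed.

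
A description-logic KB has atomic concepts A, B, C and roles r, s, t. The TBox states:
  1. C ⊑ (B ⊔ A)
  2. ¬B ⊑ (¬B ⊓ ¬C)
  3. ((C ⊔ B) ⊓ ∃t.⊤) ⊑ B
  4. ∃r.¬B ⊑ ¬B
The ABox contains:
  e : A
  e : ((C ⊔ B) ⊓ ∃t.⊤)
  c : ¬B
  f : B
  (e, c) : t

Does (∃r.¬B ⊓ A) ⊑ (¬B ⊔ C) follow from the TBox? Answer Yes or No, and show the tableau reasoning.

Yes

1. (∃r.¬B ⊓ A) ⊑ (¬B ⊔ C)  ⇔  ((∃r.¬B ⊓ A) ⊓ (B ⊓ ¬C)) unsat w.r.t. T
   all branches close; clash {B, ¬B} at x₀
2. Hence (∃r.¬B ⊓ A) ⊑ (¬B ⊔ C): entailed.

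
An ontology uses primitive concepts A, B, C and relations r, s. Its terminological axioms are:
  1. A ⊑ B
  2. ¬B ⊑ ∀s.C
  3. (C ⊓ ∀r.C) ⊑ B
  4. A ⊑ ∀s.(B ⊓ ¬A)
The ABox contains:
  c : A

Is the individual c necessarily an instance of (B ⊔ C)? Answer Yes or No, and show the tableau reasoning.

Yes

1. c : (B ⊔ C)?  L(c) = {A} ∪ {(¬B ⊓ ¬C)}
   clash {B, ¬B} at c — c ∈ (B ⊔ C)
2. Hence c : (B ⊔ C): entailed.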